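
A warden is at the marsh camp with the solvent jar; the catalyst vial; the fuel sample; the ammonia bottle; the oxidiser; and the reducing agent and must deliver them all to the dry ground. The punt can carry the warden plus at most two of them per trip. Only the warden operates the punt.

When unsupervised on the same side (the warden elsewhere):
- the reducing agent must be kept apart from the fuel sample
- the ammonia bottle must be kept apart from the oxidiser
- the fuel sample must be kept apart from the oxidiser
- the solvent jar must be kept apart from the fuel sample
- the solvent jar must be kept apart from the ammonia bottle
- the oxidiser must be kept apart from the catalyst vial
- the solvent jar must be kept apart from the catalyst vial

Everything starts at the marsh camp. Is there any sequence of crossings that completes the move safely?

No

Whatever the first load, the items left behind include a forbidden pair without the warden. No opening move is safe, so no plan exists.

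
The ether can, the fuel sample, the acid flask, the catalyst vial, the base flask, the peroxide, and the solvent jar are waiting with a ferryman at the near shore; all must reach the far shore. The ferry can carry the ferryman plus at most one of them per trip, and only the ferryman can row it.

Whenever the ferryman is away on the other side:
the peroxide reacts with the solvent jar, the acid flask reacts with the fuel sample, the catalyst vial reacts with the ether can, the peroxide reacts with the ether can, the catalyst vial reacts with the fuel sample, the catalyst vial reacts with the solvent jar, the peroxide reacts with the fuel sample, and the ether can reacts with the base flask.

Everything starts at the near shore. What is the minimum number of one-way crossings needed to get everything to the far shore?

Whatever the first load, the items left behind include a forbidden pair without the ferryman. No opening move is safe, so no plan exists.

impossible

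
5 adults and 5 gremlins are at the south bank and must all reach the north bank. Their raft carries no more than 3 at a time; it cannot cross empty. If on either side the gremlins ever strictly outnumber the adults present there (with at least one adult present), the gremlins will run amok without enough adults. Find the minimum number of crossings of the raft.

Counting alone: each trip to the north bank takes at most 3 across and each return brings at least 1 back, so after t trips out (and t−1 returns) at most 3t − (t−1) of the 10 are across; that first reaches 10 at t = 5, so at least 9 crossings are needed.
The safety rule pushes this higher. Following every safe sequence of crossings, the most of the 10 that can be at the north bank as the raft arrives there on crossing 9 is 9 — never all 10.
So no plan with fewer than 11 crossings exists, and this one achieves 11:
1. 2 gremlins → the north bank.  (the south bank: 5A 3G; the north bank: 0A 2G)
2. 1 gremlin ← the south bank.  (the south bank: 5A 4G; the north bank: 0A 1G)
3. 3 gremlins → the north bank.  (the south bank: 5A 1G; the north bank: 0A 4G)
4. 1 gremlin ← the south bank.  (the south bank: 5A 2G; the north bank: 0A 3G)
5. 3 adults → the north bank.  (the south bank: 2A 2G; the north bank: 3A 3G)
6. 1 adult and 1 gremlin ← the south bank.  (the south bank: 3A 3G; the north bank: 2A 2G)
7. 3 adults → the north bank.  (the south bank: 0A 3G; the north bank: 5A 2G)
8. 1 gremlin ← the south bank.  (the south bank: 0A 4G; the north bank: 5A 1G)
9. 2 gremlins → the north bank.  (the south bank: 0A 2G; the north bank: 5A 3G)
10. 1 gremlin ← the south bank.  (the south bank: 0A 3G; the north bank: 5A 2G)
11. 3 gremlins → the north bank.  (the south bank: 0A 0G; the north bank: 5A 5G)

11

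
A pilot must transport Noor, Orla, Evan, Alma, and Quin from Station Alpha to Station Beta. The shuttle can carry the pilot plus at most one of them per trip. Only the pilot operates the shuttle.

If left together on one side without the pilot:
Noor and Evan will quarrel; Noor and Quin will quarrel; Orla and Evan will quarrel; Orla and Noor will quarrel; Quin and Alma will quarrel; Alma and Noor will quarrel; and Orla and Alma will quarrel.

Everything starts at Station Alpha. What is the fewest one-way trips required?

Whatever the first load, the items left behind include a forbidden pair without the pilot. No opening move is safe, so no plan exists.

impossible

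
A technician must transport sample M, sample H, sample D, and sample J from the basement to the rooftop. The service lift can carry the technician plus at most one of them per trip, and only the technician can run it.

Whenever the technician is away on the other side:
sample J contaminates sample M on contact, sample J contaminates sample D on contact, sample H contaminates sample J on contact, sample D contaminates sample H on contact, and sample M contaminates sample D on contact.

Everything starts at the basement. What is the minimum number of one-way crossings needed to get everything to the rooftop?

impossible

Whatever the first load, the items left behind include a forbidden pair without the technician. No opening move is safe, so no plan exists.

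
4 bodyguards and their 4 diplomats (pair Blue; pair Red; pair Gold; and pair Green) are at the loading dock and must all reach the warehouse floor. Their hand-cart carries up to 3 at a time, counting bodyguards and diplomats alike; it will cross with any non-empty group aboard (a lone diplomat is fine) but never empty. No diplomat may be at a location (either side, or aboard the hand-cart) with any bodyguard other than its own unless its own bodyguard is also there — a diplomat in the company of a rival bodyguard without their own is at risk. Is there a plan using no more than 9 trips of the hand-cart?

Yes — this plan uses 9 crossings (≤ 9):
1. bodyguard Blue and diplomat Blue cross → the warehouse floor.
2. bodyguard Blue crosses ← the loading dock.
3. bodyguard Blue, bodyguard Red, and diplomat Red cross → the warehouse floor.
4. bodyguard Blue and diplomat Blue cross ← the loading dock.
5. bodyguard Blue, bodyguard Gold, and bodyguard Green cross → the warehouse floor.
6. diplomat Red crosses ← the loading dock.
7. diplomat Blue and diplomat Red cross → the warehouse floor.
8. diplomat Blue crosses ← the loading dock.
9. diplomat Blue, diplomat Gold, and diplomat Green cross → the warehouse floor.

Yes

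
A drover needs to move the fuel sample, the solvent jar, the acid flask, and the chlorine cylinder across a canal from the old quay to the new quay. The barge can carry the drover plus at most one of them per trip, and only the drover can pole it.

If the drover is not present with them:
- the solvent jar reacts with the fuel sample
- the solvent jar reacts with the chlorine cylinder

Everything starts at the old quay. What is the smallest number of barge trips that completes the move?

Counting alone: the drover can take at most 1 across per trip to the new quay, so moving all 4 needs at least 4 loaded trips out, with a return between consecutive ones — at least 7 crossings.
The safety rule pushes this higher. Following every safe sequence of crossings, the most of the 4 that can be at the new quay as the barge arrives there on crossing 7 is 3 — never all 4.
So no plan with fewer than 9 crossings exists, and this one achieves 9:
1. Drover goes to the new quay with the solvent jar.
2. Drover goes back to the old quay alone.
3. Drover goes to the new quay with the fuel sample.
4. Drover goes back to the old quay with the solvent jar.
5. Drover goes to the new quay with the chlorine cylinder.
6. Drover goes back to the old quay alone.
7. Drover goes to the new quay with the acid flask.
8. Drover goes back to the old quay alone.
9. Drover goes to the new quay with the solvent jar.

9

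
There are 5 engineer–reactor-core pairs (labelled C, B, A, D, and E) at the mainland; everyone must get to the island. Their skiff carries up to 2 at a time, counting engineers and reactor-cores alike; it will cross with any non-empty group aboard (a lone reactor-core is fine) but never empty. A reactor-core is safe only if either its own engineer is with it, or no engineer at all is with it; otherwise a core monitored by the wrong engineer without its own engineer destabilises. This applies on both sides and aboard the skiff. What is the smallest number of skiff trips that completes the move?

Following every safe sequence of crossings from the start, the most of the 10 that can be at the island as the skiff arrives there on crossings 1, 3, 5, 7 is 2, 3, 4, 5 respectively; the best ever achieved is 5 of 10.
From crossing 9 on, no configuration arises that was not already reachable earlier: only 82 distinct safe configurations (who is on which side, and where the skiff is) can ever be reached, none of them has everyone across, and every continuation just revisits them. So no valid plan exists.

impossible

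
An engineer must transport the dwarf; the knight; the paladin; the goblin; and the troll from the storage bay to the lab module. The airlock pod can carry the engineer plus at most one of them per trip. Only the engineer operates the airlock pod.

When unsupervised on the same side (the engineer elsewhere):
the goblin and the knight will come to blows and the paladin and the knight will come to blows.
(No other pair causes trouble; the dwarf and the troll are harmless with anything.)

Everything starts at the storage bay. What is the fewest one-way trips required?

Counting alone: the engineer can take at most 1 across per trip to the lab module, so moving all 5 needs at least 5 loaded trips out, with a return between consecutive ones — at least 9 crossings.
The safety rule pushes this higher. Following every safe sequence of crossings, the most of the 5 that can be at the lab module as the airlock pod arrives there on crossing 9 is 4 — never all 5.
So no plan with fewer than 11 crossings exists, and this one achieves 11:
1. Engineer goes to the lab module with the knight.
2. Engineer goes back to the storage bay alone.
3. Engineer goes to the lab module with the dwarf.
4. Engineer goes back to the storage bay alone.
5. Engineer goes to the lab module with the paladin.
6. Engineer goes back to the storage bay with the knight.
7. Engineer goes to the lab module with the goblin.
8. Engineer goes back to the storage bay alone.
9. Engineer goes to the lab module with the troll.
10. Engineer goes back to the storage bay alone.
11. Engineer goes to the lab module with the knight.

11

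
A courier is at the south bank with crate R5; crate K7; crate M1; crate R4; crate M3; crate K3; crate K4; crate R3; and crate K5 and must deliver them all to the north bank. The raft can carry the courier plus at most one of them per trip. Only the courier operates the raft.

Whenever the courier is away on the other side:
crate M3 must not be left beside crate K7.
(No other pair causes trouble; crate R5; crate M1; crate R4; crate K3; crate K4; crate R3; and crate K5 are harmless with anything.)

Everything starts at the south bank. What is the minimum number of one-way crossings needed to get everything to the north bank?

17

Counting alone: the courier can take at most 1 across per trip to the north bank, so moving all 9 needs at least 9 loaded trips out, with a return between consecutive ones — at least 17 crossings.
The plan below uses exactly 17 crossings, so it is optimal:
1. Courier goes to the north bank with crate K7.  [the south bank: crate K3, crate K4, crate K5, crate M1, crate M3, crate R3, crate R4, crate R5 | the north bank: crate K7]
2. Courier goes back to the south bank alone.  [the south bank: crate K3, crate K4, crate K5, crate M1, crate M3, crate R3, crate R4, crate R5 | the north bank: crate K7]
3. Courier goes to the north bank with crate R5.  [the south bank: crate K3, crate K4, crate K5, crate M1, crate M3, crate R3, crate R4 | the north bank: crate K7, crate R5]
4. Courier goes back to the south bank alone.  [the south bank: crate K3, crate K4, crate K5, crate M1, crate M3, crate R3, crate R4 | the north bank: crate K7, crate R5]
5. Courier goes to the north bank with crate M1.  [the south bank: crate K3, crate K4, crate K5, crate M3, crate R3, crate R4 | the north bank: crate K7, crate M1, crate R5]
6. Courier goes back to the south bank alone.  [the south bank: crate K3, crate K4, crate K5, crate M3, crate R3, crate R4 | the north bank: crate K7, crate M1, crate R5]
7. Courier goes to the north bank with crate R4.  [the south bank: crate K3, crate K4, crate K5, crate M3, crate R3 | the north bank: crate K7, crate M1, crate R4, crate R5]
8. Courier goes back to the south bank alone.  [the south bank: crate K3, crate K4, crate K5, crate M3, crate R3 | the north bank: crate K7, crate M1, crate R4, crate R5]
9. Courier goes to the north bank with crate K3.  [the south bank: crate K4, crate K5, crate M3, crate R3 | the north bank: crate K3, crate K7, crate M1, crate R4, crate R5]
10. Courier goes back to the south bank alone.  [the south bank: crate K4, crate K5, crate M3, crate R3 | the north bank: crate K3, crate K7, crate M1, crate R4, crate R5]
11. Courier goes to the north bank with crate K4.  [the south bank: crate K5, crate M3, crate R3 | the north bank: crate K3, crate K4, crate K7, crate M1, crate R4, crate R5]
12. Courier goes back to the south bank alone.  [the south bank: crate K5, crate M3, crate R3 | the north bank: crate K3, crate K4, crate K7, crate M1, crate R4, crate R5]
13. Courier goes to the north bank with crate R3.  [the south bank: crate K5, crate M3 | the north bank: crate K3, crate K4, crate K7, crate M1, crate R3, crate R4, crate R5]
14. Courier goes back to the south bank alone.  [the south bank: crate K5, crate M3 | the north bank: crate K3, crate K4, crate K7, crate M1, crate R3, crate R4, crate R5]
15. Courier goes to the north bank with crate K5.  [the south bank: crate M3 | the north bank: crate K3, crate K4, crate K5, crate K7, crate M1, crate R3, crate R4, crate R5]
16. Courier goes back to the south bank alone.  [the south bank: crate M3 | the north bank: crate K3, crate K4, crate K5, crate K7, crate M1, crate R3, crate R4, crate R5]
17. Courier goes to the north bank with crate M3.  [the south bank: — | the north bank: crate K3, crate K4, crate K5, crate K7, crate M1, crate M3, crate R3, crate R4, crate R5]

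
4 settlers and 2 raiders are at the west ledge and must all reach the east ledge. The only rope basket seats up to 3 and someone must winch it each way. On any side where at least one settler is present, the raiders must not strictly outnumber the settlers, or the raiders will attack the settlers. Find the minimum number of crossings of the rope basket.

5

Counting alone: each trip to the east ledge takes at most 3 across and each return brings at least 1 back, so after t trips out (and t−1 returns) at most 3t − (t−1) of the 6 are across; that first reaches 6 at t = 3, so at least 5 crossings are needed.
The plan below uses exactly 5 crossings, so it is optimal:
1. 2 raiders → the east ledge.  (the west ledge: 4S 0R; the east ledge: 0S 2R)
2. 1 raider ← the west ledge.  (the west ledge: 4S 1R; the east ledge: 0S 1R)
3. 2 settlers and 1 raider → the east ledge.  (the west ledge: 2S 0R; the east ledge: 2S 2R)
4. 1 raider ← the west ledge.  (the west ledge: 2S 1R; the east ledge: 2S 1R)
5. 2 settlers and 1 raider → the east ledge.  (the west ledge: 0S 0R; the east ledge: 4S 2R)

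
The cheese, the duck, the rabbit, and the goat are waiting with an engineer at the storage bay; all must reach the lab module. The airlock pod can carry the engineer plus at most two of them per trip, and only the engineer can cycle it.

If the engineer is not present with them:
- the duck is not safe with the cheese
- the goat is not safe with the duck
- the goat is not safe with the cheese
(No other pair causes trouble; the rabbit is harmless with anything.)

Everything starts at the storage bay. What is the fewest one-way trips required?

Counting alone: the engineer can take at most 2 across per trip to the lab module, so moving all 4 needs at least 2 loaded trips out, with a return between consecutive ones — at least 3 crossings.
The safety rule pushes this higher. Following every safe sequence of crossings, the most of the 4 that can be at the lab module as the airlock pod arrives there on crossing 3 is 3 — never all 4.
So no plan with fewer than 5 crossings exists, and this one achieves 5:
1. Engineer goes to the lab module with the cheese and the duck.  [the storage bay: the goat, the rabbit | the lab module: the cheese, the duck]
2. Engineer goes back to the storage bay with the cheese.  [the storage bay: the cheese, the goat, the rabbit | the lab module: the duck]
3. Engineer goes to the lab module with the cheese and the rabbit.  [the storage bay: the goat | the lab module: the cheese, the duck, the rabbit]
4. Engineer goes back to the storage bay with the cheese.  [the storage bay: the cheese, the goat | the lab module: the duck, the rabbit]
5. Engineer goes to the lab module with the cheese and the goat.  [the storage bay: — | the lab module: the cheese, the duck, the goat, the rabbit]

5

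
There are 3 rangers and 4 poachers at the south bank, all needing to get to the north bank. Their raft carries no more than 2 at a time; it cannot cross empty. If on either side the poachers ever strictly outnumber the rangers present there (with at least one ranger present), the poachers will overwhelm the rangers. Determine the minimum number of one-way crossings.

impossible

The poachers already outnumber the rangers at the south bank before anyone moves, so the starting position itself is disallowed.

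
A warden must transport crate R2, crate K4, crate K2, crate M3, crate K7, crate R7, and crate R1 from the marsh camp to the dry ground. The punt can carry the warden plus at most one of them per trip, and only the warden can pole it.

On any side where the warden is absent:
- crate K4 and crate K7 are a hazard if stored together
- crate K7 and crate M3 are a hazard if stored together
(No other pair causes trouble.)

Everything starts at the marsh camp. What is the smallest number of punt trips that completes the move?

Counting alone: the warden can take at most 1 across per trip to the dry ground, so moving all 7 needs at least 7 loaded trips out, with a return between consecutive ones — at least 13 crossings.
The safety rule pushes this higher. Following every safe sequence of crossings, the most of the 7 that can be at the dry ground as the punt arrives there on crossing 13 is 6 — never all 7.
So no plan with fewer than 15 crossings exists, and this one achieves 15:
1. Warden goes to the dry ground with crate K7.  [the marsh camp: crate K2, crate K4, crate M3, crate R1, crate R2, crate R7 | the dry ground: crate K7]
2. Warden goes back to the marsh camp alone.  [the marsh camp: crate K2, crate K4, crate M3, crate R1, crate R2, crate R7 | the dry ground: crate K7]
3. Warden goes to the dry ground with crate R2.  [the marsh camp: crate K2, crate K4, crate M3, crate R1, crate R7 | the dry ground: crate K7, crate R2]
4. Warden goes back to the marsh camp alone.  [the marsh camp: crate K2, crate K4, crate M3, crate R1, crate R7 | the dry ground: crate K7, crate R2]
5. Warden goes to the dry ground with crate K4.  [the marsh camp: crate K2, crate M3, crate R1, crate R7 | the dry ground: crate K4, crate K7, crate R2]
6. Warden goes back to the marsh camp with crate K7.  [the marsh camp: crate K2, crate K7, crate M3, crate R1, crate R7 | the dry ground: crate K4, crate R2]
7. Warden goes to the dry ground with crate M3.  [the marsh camp: crate K2, crate K7, crate R1, crate R7 | the dry ground: crate K4, crate M3, crate R2]
8. Warden goes back to the marsh camp alone.  [the marsh camp: crate K2, crate K7, crate R1, crate R7 | the dry ground: crate K4, crate M3, crate R2]
9. Warden goes to the dry ground with crate K2.  [the marsh camp: crate K7, crate R1, crate R7 | the dry ground: crate K2, crate K4, crate M3, crate R2]
10. Warden goes back to the marsh camp alone.  [the marsh camp: crate K7, crate R1, crate R7 | the dry ground: crate K2, crate K4, crate M3, crate R2]
11. Warden goes to the dry ground with crate R7.  [the marsh camp: crate K7, crate R1 | the dry ground: crate K2, crate K4, crate M3, crate R2, crate R7]
12. Warden goes back to the marsh camp alone.  [the marsh camp: crate K7, crate R1 | the dry ground: crate K2, crate K4, crate M3, crate R2, crate R7]
13. Warden goes to the dry ground with crate R1.  [the marsh camp: crate K7 | the dry ground: crate K2, crate K4, crate M3, crate R1, crate R2, crate R7]
14. Warden goes back to the marsh camp alone.  [the marsh camp: crate K7 | the dry ground: crate K2, crate K4, crate M3, crate R1, crate R2, crate R7]
15. Warden goes to the dry ground with crate K7.  [the marsh camp: — | the dry ground: crate K2, crate K4, crate K7, crate M3, crate R1, crate R2, crate R7]

15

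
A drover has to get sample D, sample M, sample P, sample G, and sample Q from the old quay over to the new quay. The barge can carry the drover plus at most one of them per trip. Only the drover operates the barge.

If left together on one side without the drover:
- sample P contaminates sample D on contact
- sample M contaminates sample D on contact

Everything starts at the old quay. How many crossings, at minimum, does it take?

Counting alone: the drover can take at most 1 across per trip to the new quay, so moving all 5 needs at least 5 loaded trips out, with a return between consecutive ones — at least 9 crossings.
The safety rule pushes this higher. Following every safe sequence of crossings, the most of the 5 that can be at the new quay as the barge arrives there on crossing 9 is 4 — never all 5.
So no plan with fewer than 11 crossings exists, and this one achieves 11:
1. Drover goes to the new quay with sample D.  [the old quay: sample G, sample M, sample P, sample Q | the new quay: sample D]
2. Drover goes back to the old quay alone.  [the old quay: sample G, sample M, sample P, sample Q | the new quay: sample D]
3. Drover goes to the new quay with sample M.  [the old quay: sample G, sample P, sample Q | the new quay: sample D, sample M]
4. Drover goes back to the old quay with sample D.  [the old quay: sample D, sample G, sample P, sample Q | the new quay: sample M]
5. Drover goes to the new quay with sample P.  [the old quay: sample D, sample G, sample Q | the new quay: sample M, sample P]
6. Drover goes back to the old quay alone.  [the old quay: sample D, sample G, sample Q | the new quay: sample M, sample P]
7. Drover goes to the new quay with sample G.  [the old quay: sample D, sample Q | the new quay: sample G, sample M, sample P]
8. Drover goes back to the old quay alone.  [the old quay: sample D, sample Q | the new quay: sample G, sample M, sample P]
9. Drover goes to the new quay with sample Q.  [the old quay: sample D | the new quay: sample G, sample M, sample P, sample Q]
10. Drover goes back to the old quay alone.  [the old quay: sample D | the new quay: sample G, sample M, sample P, sample Q]
11. Drover goes to the new quay with sample D.  [the old quay: — | the new quay: sample D, sample G, sample M, sample P, sample Q]

11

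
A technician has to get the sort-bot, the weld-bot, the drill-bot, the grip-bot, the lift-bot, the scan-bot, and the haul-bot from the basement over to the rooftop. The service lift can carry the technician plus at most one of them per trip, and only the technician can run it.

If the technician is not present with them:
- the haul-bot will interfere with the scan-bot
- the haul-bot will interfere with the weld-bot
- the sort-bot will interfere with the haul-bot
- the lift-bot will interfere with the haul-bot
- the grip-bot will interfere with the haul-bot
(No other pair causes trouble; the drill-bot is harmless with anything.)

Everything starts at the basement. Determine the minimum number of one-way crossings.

Following every safe sequence of crossings from the start, the most of the 7 that can be at the rooftop as the service lift arrives there on crossings 1, 3, 5 is 1, 2, 3 respectively; the best ever achieved is 3 of 7.
From crossing 7 on, no configuration arises that was not already reachable earlier: only 26 distinct safe configurations (who is on which side, and where the service lift is) can ever be reached, none of them has everyone across, and every continuation just revisits them. So no valid plan exists.

impossible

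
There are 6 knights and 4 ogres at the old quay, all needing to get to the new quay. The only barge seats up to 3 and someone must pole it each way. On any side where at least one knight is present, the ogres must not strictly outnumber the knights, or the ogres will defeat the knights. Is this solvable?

Yes

1. 2 ogres → the new quay.  (the old quay: 6K 2O; the new quay: 0K 2O)
2. 1 ogre ← the old quay.  (the old quay: 6K 3O; the new quay: 0K 1O)
3. 3 ogres → the new quay.  (the old quay: 6K 0O; the new quay: 0K 4O)
4. 1 ogre ← the old quay.  (the old quay: 6K 1O; the new quay: 0K 3O)
5. 3 knights → the new quay.  (the old quay: 3K 1O; the new quay: 3K 3O)
6. 1 ogre ← the old quay.  (the old quay: 3K 2O; the new quay: 3K 2O)
7. 1 knight and 2 ogres → the new quay.  (the old quay: 2K 0O; the new quay: 4K 4O)
8. 1 ogre ← the old quay.  (the old quay: 2K 1O; the new quay: 4K 3O)
9. 2 knights and 1 ogre → the new quay.  (the old quay: 0K 0O; the new quay: 6K 4O)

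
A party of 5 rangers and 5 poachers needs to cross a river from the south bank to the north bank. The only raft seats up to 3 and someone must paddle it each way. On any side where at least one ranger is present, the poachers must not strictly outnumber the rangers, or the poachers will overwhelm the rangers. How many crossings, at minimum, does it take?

Counting alone: each trip to the north bank takes at most 3 across and each return brings at least 1 back, so after t trips out (and t−1 returns) at most 3t − (t−1) of the 10 are across; that first reaches 10 at t = 5, so at least 9 crossings are needed.
The safety rule pushes this higher. Following every safe sequence of crossings, the most of the 10 that can be at the north bank as the raft arrives there on crossing 9 is 9 — never all 10.
So no plan with fewer than 11 crossings exists, and this one achieves 11:
1. 2 poachers → the north bank.  (the south bank: 5R 3P; the north bank: 0R 2P)
2. 1 poacher ← the south bank.  (the south bank: 5R 4P; the north bank: 0R 1P)
3. 3 poachers → the north bank.  (the south bank: 5R 1P; the north bank: 0R 4P)
4. 1 poacher ← the south bank.  (the south bank: 5R 2P; the north bank: 0R 3P)
5. 3 rangers → the north bank.  (the south bank: 2R 2P; the north bank: 3R 3P)
6. 1 ranger and 1 poacher ← the south bank.  (the south bank: 3R 3P; the north bank: 2R 2P)
7. 3 rangers → the north bank.  (the south bank: 0R 3P; the north bank: 5R 2P)
8. 1 poacher ← the south bank.  (the south bank: 0R 4P; the north bank: 5R 1P)
9. 2 poachers → the north bank.  (the south bank: 0R 2P; the north bank: 5R 3P)
10. 1 poacher ← the south bank.  (the south bank: 0R 3P; the north bank: 5R 2P)
11. 3 poachers → the north bank.  (the south bank: 0R 0P; the north bank: 5R 5P)

11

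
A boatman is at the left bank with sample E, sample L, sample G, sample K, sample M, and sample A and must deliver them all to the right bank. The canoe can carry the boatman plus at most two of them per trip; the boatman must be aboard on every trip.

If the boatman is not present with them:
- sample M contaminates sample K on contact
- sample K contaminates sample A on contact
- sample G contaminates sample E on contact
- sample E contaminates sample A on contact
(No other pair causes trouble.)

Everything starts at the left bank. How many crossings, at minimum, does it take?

7

Counting alone: the boatman can take at most 2 across per trip to the right bank, so moving all 6 needs at least 3 loaded trips out, with a return between consecutive ones — at least 5 crossings.
The safety rule pushes this higher. Following every safe sequence of crossings, the most of the 6 that can be at the right bank as the canoe arrives there on crossing 5 is 5 — never all 6.
So no plan with fewer than 7 crossings exists, and this one achieves 7:
1. Boatman goes to the right bank with sample E and sample K.
2. Boatman goes back to the left bank alone.
3. Boatman goes to the right bank with sample G and sample L.
4. Boatman goes back to the left bank with sample E.
5. Boatman goes to the right bank with sample A and sample M.
6. Boatman goes back to the left bank with sample K.
7. Boatman goes to the right bank with sample E and sample K.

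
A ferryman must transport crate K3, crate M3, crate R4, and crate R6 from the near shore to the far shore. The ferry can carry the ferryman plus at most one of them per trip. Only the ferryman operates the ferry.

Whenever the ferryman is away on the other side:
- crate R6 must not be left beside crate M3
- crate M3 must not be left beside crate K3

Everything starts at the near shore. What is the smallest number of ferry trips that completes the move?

9

Counting alone: the ferryman can take at most 1 across per trip to the far shore, so moving all 4 needs at least 4 loaded trips out, with a return between consecutive ones — at least 7 crossings.
The safety rule pushes this higher. Following every safe sequence of crossings, the most of the 4 that can be at the far shore as the ferry arrives there on crossing 7 is 3 — never all 4.
So no plan with fewer than 9 crossings exists, and this one achieves 9:
1. Ferryman goes to the far shore with crate M3.  [the near shore: crate K3, crate R4, crate R6 | the far shore: crate M3]
2. Ferryman goes back to the near shore alone.  [the near shore: crate K3, crate R4, crate R6 | the far shore: crate M3]
3. Ferryman goes to the far shore with crate K3.  [the near shore: crate R4, crate R6 | the far shore: crate K3, crate M3]
4. Ferryman goes back to the near shore with crate M3.  [the near shore: crate M3, crate R4, crate R6 | the far shore: crate K3]
5. Ferryman goes to the far shore with crate R6.  [the near shore: crate M3, crate R4 | the far shore: crate K3, crate R6]
6. Ferryman goes back to the near shore alone.  [the near shore: crate M3, crate R4 | the far shore: crate K3, crate R6]
7. Ferryman goes to the far shore with crate R4.  [the near shore: crate M3 | the far shore: crate K3, crate R4, crate R6]
8. Ferryman goes back to the near shore alone.  [the near shore: crate M3 | the far shore: crate K3, crate R4, crate R6]
9. Ferryman goes to the far shore with crate M3.  [the near shore: — | the far shore: crate K3, crate M3, crate R4, crate R6]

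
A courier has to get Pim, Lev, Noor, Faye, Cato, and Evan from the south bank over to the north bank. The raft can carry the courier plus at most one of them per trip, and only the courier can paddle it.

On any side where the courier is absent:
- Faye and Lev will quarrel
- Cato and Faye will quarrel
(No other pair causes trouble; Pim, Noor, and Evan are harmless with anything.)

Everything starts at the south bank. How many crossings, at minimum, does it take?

13

Counting alone: the courier can take at most 1 across per trip to the north bank, so moving all 6 needs at least 6 loaded trips out, with a return between consecutive ones — at least 11 crossings.
The safety rule pushes this higher. Following every safe sequence of crossings, the most of the 6 that can be at the north bank as the raft arrives there on crossing 11 is 5 — never all 6.
So no plan with fewer than 13 crossings exists, and this one achieves 13:
1. Courier goes to the north bank with Faye.  [the south bank: Cato, Evan, Lev, Noor, Pim | the north bank: Faye]
2. Courier goes back to the south bank alone.  [the south bank: Cato, Evan, Lev, Noor, Pim | the north bank: Faye]
3. Courier goes to the north bank with Pim.  [the south bank: Cato, Evan, Lev, Noor | the north bank: Faye, Pim]
4. Courier goes back to the south bank alone.  [the south bank: Cato, Evan, Lev, Noor | the north bank: Faye, Pim]
5. Courier goes to the north bank with Lev.  [the south bank: Cato, Evan, Noor | the north bank: Faye, Lev, Pim]
6. Courier goes back to the south bank with Faye.  [the south bank: Cato, Evan, Faye, Noor | the north bank: Lev, Pim]
7. Courier goes to the north bank with Cato.  [the south bank: Evan, Faye, Noor | the north bank: Cato, Lev, Pim]
8. Courier goes back to the south bank alone.  [the south bank: Evan, Faye, Noor | the north bank: Cato, Lev, Pim]
9. Courier goes to the north bank with Noor.  [the south bank: Evan, Faye | the north bank: Cato, Lev, Noor, Pim]
10. Courier goes back to the south bank alone.  [the south bank: Evan, Faye | the north bank: Cato, Lev, Noor, Pim]
11. Courier goes to the north bank with Evan.  [the south bank: Faye | the north bank: Cato, Evan, Lev, Noor, Pim]
12. Courier goes back to the south bank alone.  [the south bank: Faye | the north bank: Cato, Evan, Lev, Noor, Pim]
13. Courier goes to the north bank with Faye.  [the south bank: — | the north bank: Cato, Evan, Faye, Lev, Noor, Pim]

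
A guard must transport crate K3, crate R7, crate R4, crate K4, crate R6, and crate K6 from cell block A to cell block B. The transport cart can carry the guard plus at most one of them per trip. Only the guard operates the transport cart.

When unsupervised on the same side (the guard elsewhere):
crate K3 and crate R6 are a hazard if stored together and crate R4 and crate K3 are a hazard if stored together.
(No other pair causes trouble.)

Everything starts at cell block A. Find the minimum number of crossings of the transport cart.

13

Counting alone: the guard can take at most 1 across per trip to cell block B, so moving all 6 needs at least 6 loaded trips out, with a return between consecutive ones — at least 11 crossings.
The safety rule pushes this higher. Following every safe sequence of crossings, the most of the 6 that can be at cell block B as the transport cart arrives there on crossing 11 is 5 — never all 6.
So no plan with fewer than 13 crossings exists, and this one achieves 13:
1. Guard goes to cell block B with crate K3.  [cell block A: crate K4, crate K6, crate R4, crate R6, crate R7 | cell block B: crate K3]
2. Guard goes back to cell block A alone.  [cell block A: crate K4, crate K6, crate R4, crate R6, crate R7 | cell block B: crate K3]
3. Guard goes to cell block B with crate R7.  [cell block A: crate K4, crate K6, crate R4, crate R6 | cell block B: crate K3, crate R7]
4. Guard goes back to cell block A alone.  [cell block A: crate K4, crate K6, crate R4, crate R6 | cell block B: crate K3, crate R7]
5. Guard goes to cell block B with crate R4.  [cell block A: crate K4, crate K6, crate R6 | cell block B: crate K3, crate R4, crate R7]
6. Guard goes back to cell block A with crate K3.  [cell block A: crate K3, crate K4, crate K6, crate R6 | cell block B: crate R4, crate R7]
7. Guard goes to cell block B with crate R6.  [cell block A: crate K3, crate K4, crate K6 | cell block B: crate R4, crate R6, crate R7]
8. Guard goes back to cell block A alone.  [cell block A: crate K3, crate K4, crate K6 | cell block B: crate R4, crate R6, crate R7]
9. Guard goes to cell block B with crate K4.  [cell block A: crate K3, crate K6 | cell block B: crate K4, crate R4, crate R6, crate R7]
10. Guard goes back to cell block A alone.  [cell block A: crate K3, crate K6 | cell block B: crate K4, crate R4, crate R6, crate R7]
11. Guard goes to cell block B with crate K6.  [cell block A: crate K3 | cell block B: crate K4, crate K6, crate R4, crate R6, crate R7]
12. Guard goes back to cell block A alone.  [cell block A: crate K3 | cell block B: crate K4, crate K6, crate R4, crate R6, crate R7]
13. Guard goes to cell block B with crate K3.  [cell block A: — | cell block B: crate K3, crate K4, crate K6, crate R4, crate R6, crate R7]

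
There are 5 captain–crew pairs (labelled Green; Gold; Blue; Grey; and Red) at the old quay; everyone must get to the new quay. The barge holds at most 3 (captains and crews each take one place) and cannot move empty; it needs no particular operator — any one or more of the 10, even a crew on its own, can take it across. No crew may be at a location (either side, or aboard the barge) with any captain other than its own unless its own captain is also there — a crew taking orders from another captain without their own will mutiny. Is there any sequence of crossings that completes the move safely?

1. captain Green and crew Green cross → the new quay.
2. captain Green crosses ← the old quay.
3. crew Blue, crew Gold, and crew Grey cross → the new quay.
4. crew Green crosses ← the old quay.
5. captain Blue, captain Gold, and captain Grey cross → the new quay.
6. captain Gold and crew Gold cross ← the old quay.
7. captain Gold, captain Green, and captain Red cross → the new quay.
8. crew Blue crosses ← the old quay.
9. crew Gold and crew Green cross → the new quay.
10. crew Green crosses ← the old quay.
11. crew Blue, crew Green, and crew Red cross → the new quay.

Yes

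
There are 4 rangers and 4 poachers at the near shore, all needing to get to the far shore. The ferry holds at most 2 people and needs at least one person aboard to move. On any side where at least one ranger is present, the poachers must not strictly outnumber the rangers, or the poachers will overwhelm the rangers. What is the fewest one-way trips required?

impossible

Following every safe sequence of crossings from the start, the most of the 8 that can be at the far shore as the ferry arrives there on crossings 1, 3, 5 is 2, 3, 4 respectively; the best ever achieved is 4 of 8.
From crossing 7 on, no configuration arises that was not already reachable earlier: only 11 distinct safe configurations (who is on which side, and where the ferry is) can ever be reached, none of them has everyone across, and every continuation just revisits them. They are: 0 rangers + 0 poachers across (ferry back at the start); 0 rangers + 1 poacher across (ferry there); 0 rangers + 1 poacher across (ferry back at the start); 0 rangers + 2 poachers across (ferry there); 0 rangers + 2 poachers across (ferry back at the start); 0 rangers + 3 poachers across (ferry there); 0 rangers + 3 poachers across (ferry back at the start); 0 rangers + 4 poachers across (ferry there); 1 ranger + 1 poacher across (ferry there); 1 ranger + 1 poacher across (ferry back at the start); 2 rangers + 2 poachers across (ferry there). So no valid plan exists.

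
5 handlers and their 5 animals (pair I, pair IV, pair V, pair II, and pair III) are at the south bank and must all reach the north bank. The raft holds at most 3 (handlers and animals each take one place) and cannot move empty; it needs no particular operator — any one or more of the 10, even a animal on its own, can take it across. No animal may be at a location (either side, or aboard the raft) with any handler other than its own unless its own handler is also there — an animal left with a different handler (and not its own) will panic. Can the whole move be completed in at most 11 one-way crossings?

Yes — this plan uses 11 crossings (≤ 11):
1. animal I and handler I cross → the north bank.
2. handler I crosses ← the south bank.
3. animal II, animal IV, and animal V cross → the north bank.
4. animal I crosses ← the south bank.
5. handler II, handler IV, and handler V cross → the north bank.
6. animal IV and handler IV cross ← the south bank.
7. handler I, handler III, and handler IV cross → the north bank.
8. animal V crosses ← the south bank.
9. animal I and animal IV cross → the north bank.
10. animal I crosses ← the south bank.
11. animal I, animal III, and animal V cross → the north bank.

Yes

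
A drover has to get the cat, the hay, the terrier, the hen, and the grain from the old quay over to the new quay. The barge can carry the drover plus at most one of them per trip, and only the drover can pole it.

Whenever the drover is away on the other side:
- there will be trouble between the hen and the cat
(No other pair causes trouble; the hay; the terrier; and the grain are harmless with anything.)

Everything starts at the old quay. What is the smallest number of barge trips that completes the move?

9

Counting alone: the drover can take at most 1 across per trip to the new quay, so moving all 5 needs at least 5 loaded trips out, with a return between consecutive ones — at least 9 crossings.
The plan below uses exactly 9 crossings, so it is optimal:
1. Drover goes to the new quay with the cat.  [the old quay: the grain, the hay, the hen, the terrier | the new quay: the cat]
2. Drover goes back to the old quay alone.  [the old quay: the grain, the hay, the hen, the terrier | the new quay: the cat]
3. Drover goes to the new quay with the hay.  [the old quay: the grain, the hen, the terrier | the new quay: the cat, the hay]
4. Drover goes back to the old quay alone.  [the old quay: the grain, the hen, the terrier | the new quay: the cat, the hay]
5. Drover goes to the new quay with the terrier.  [the old quay: the grain, the hen | the new quay: the cat, the hay, the terrier]
6. Drover goes back to the old quay alone.  [the old quay: the grain, the hen | the new quay: the cat, the hay, the terrier]
7. Drover goes to the new quay with the grain.  [the old quay: the hen | the new quay: the cat, the grain, the hay, the terrier]
8. Drover goes back to the old quay alone.  [the old quay: the hen | the new quay: the cat, the grain, the hay, the terrier]
9. Drover goes to the new quay with the hen.  [the old quay: — | the new quay: the cat, the grain, the hay, the hen, the terrier]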